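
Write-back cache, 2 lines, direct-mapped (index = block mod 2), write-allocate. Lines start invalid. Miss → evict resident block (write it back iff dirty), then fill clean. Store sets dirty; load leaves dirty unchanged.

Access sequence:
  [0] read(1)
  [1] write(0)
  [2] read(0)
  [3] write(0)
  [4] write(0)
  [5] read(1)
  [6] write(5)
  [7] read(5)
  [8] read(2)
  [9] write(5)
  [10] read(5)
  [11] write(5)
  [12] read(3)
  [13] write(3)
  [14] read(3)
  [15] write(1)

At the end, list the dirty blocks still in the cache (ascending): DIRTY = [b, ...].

0: R B1 -> L1 miss  d=-]
1: W B0 -> L0 miss  d=D]
2: R B0 -> L0 hit  d=D]
3: W B0 -> L0 hit  d=D]
4: W B0 -> L0 hit  d=D]
5: R B1 -> L1 hit  d=-]
6: W B5 -> L1 miss  d=D]
7: R B5 -> L1 hit  d=D]
8: R B2 -> L0 miss wb->B0  d=-]
9: W B5 -> L1 hit  d=D]
10: R B5 -> L1 hit  d=D]
11: W B5 -> L1 hit  d=D]
12: R B3 -> L1 miss wb->B5  d=-]
13: W B3 -> L1 hit  d=D]
14: R B3 -> L1 hit  d=D]
15: W B1 -> L1 miss wb->B3  d=D]

DIRTY = [1]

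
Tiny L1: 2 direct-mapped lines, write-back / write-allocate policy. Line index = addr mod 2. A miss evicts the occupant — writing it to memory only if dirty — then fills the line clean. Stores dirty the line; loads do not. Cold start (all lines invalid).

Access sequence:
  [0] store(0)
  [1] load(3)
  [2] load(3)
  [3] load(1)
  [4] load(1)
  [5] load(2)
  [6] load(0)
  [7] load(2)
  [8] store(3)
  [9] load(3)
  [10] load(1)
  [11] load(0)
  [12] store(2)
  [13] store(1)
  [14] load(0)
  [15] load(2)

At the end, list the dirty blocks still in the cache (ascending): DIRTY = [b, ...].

0: W B0 → L0 miss [D]
1: R B3 → L1 miss [-]
2: R B3 → L1 hit [-]
3: R B1 → L1 miss [-]
4: R B1 → L1 hit [-]
5: R B2 → L0 miss wb→B0 [-]
6: R B0 → L0 miss [-]
7: R B2 → L0 miss [-]
8: W B3 → L1 miss [D]
9: R B3 → L1 hit [D]
10: R B1 → L1 miss wb→B3 [-]
11: R B0 → L0 miss [-]
12: W B2 → L0 miss [D]
13: W B1 → L1 hit [D]
14: R B0 → L0 miss wb→B2 [-]
15: R B2 → L0 miss [-]

DIRTY = [1]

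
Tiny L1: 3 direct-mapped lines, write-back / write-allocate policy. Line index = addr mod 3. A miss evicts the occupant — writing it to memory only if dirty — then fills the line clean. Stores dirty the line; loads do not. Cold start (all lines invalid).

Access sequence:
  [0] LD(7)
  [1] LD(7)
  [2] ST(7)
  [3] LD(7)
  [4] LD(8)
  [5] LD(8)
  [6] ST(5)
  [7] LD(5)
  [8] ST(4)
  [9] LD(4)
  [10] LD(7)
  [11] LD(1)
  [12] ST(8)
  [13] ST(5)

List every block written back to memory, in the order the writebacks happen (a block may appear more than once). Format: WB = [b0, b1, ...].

WB = [7, 4, 5, 8]

0: R B7 -> L1 miss  d=-]
1: R B7 -> L1 hit  d=-]
2: W B7 -> L1 hit  d=D]
3: R B7 -> L1 hit  d=D]
4: R B8 -> L2 miss  d=-]
5: R B8 -> L2 hit  d=-]
6: W B5 -> L2 miss  d=D]
7: R B5 -> L2 hit  d=D]
8: W B4 -> L1 miss wb->B7  d=D]
9: R B4 -> L1 hit  d=D]
10: R B7 -> L1 miss wb->B4  d=-]
11: R B1 -> L1 miss  d=-]
12: W B8 -> L2 miss wb->B5  d=D]
13: W B5 -> L2 miss wb->B8  d=D]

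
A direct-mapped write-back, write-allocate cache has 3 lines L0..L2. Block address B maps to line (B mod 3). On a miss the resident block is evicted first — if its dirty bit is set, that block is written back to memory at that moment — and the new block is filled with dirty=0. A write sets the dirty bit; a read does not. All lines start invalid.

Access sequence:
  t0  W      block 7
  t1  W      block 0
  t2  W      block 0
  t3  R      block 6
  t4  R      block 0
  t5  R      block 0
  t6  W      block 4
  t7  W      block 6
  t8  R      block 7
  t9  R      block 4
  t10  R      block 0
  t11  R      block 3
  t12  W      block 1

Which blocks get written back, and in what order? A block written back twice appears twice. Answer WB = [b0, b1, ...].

WB = [0, 7, 4, 6]

  0 | W B7 → L1 miss [D]
  1 | W B0 → L0 miss [D]
  2 | W B0 → L0 hit [D]
  3 | R B6 → L0 miss wb→B0 [-]
  4 | R B0 → L0 miss [-]
  5 | R B0 → L0 hit [-]
  6 | W B4 → L1 miss wb→B7 [D]
  7 | W B6 → L0 miss [D]
  8 | R B7 → L1 miss wb→B4 [-]
  9 | R B4 → L1 miss [-]
  10 | R B0 → L0 miss wb→B6 [-]
  11 | R B3 → L0 miss [-]
  12 | W B1 → L1 miss [D]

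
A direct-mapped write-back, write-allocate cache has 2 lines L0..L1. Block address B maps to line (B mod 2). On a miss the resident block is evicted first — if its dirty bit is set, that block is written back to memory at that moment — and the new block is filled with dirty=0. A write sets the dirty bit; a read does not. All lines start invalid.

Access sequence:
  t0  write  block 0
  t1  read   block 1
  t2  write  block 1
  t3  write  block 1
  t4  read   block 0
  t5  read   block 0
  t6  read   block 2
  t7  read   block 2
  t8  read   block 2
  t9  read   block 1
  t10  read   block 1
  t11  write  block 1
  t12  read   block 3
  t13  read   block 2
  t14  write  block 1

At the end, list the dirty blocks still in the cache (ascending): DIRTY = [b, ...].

0: W B0 → L0 miss [D]
1: R B1 → L1 miss [-]
2: W B1 → L1 hit [D]
3: W B1 → L1 hit [D]
4: R B0 → L0 hit [D]
5: R B0 → L0 hit [D]
6: R B2 → L0 miss wb→B0 [-]
7: R B2 → L0 hit [-]
8: R B2 → L0 hit [-]
9: R B1 → L1 hit [D]
10: R B1 → L1 hit [D]
11: W B1 → L1 hit [D]
12: R B3 → L1 miss wb→B1 [-]
13: R B2 → L0 hit [-]
14: W B1 → L1 miss [D]

DIRTY = [1]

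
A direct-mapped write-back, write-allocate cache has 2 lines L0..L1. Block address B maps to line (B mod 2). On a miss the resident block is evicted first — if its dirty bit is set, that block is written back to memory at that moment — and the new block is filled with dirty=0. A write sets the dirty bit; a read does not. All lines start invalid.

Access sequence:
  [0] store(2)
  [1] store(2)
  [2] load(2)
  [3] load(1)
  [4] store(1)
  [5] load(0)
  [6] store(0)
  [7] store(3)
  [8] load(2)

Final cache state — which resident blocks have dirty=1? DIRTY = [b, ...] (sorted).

DIRTY = [3]

0: W B2 -> L0 miss  d=D]
1: W B2 -> L0 hit  d=D]
2: R B2 -> L0 hit  d=D]
3: R B1 -> L1 miss  d=-]
4: W B1 -> L1 hit  d=D]
5: R B0 -> L0 miss wb->B2  d=-]
6: W B0 -> L0 hit  d=D]
7: W B3 -> L1 miss wb->B1  d=D]
8: R B2 -> L0 miss wb->B0  d=-]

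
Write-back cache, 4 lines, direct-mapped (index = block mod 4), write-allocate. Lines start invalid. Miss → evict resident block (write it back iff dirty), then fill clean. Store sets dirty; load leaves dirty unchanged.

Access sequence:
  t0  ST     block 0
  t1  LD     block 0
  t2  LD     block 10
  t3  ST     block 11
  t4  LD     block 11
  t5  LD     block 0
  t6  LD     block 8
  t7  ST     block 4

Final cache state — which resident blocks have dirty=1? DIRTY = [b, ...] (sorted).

0: W B0 -> L0 miss  d=D]
1: R B0 -> L0 hit  d=D]
2: R B10 -> L2 miss  d=-]
3: W B11 -> L3 miss  d=D]
4: R B11 -> L3 hit  d=D]
5: R B0 -> L0 hit  d=D]
6: R B8 -> L0 miss wb->B0  d=-]
7: W B4 -> L0 miss  d=D]

DIRTY = [4, 11]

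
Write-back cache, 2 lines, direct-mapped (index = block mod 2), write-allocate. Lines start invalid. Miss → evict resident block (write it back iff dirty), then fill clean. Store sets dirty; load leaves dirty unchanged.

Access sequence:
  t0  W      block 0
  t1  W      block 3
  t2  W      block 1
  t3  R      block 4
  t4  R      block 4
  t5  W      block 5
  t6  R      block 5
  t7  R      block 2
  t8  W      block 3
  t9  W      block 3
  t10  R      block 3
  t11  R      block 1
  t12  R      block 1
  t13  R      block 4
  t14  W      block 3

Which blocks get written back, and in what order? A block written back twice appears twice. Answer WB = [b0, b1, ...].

  0 | W B0 → L0 miss [D]
  1 | W B3 → L1 miss [D]
  2 | W B1 → L1 miss wb→B3 [D]
  3 | R B4 → L0 miss wb→B0 [-]
  4 | R B4 → L0 hit [-]
  5 | W B5 → L1 miss wb→B1 [D]
  6 | R B5 → L1 hit [D]
  7 | R B2 → L0 miss [-]
  8 | W B3 → L1 miss wb→B5 [D]
  9 | W B3 → L1 hit [D]
  10 | R B3 → L1 hit [D]
  11 | R B1 → L1 miss wb→B3 [-]
  12 | R B1 → L1 hit [-]
  13 | R B4 → L0 miss [-]
  14 | W B3 → L1 miss [D]

WB = [3, 0, 1, 5, 3]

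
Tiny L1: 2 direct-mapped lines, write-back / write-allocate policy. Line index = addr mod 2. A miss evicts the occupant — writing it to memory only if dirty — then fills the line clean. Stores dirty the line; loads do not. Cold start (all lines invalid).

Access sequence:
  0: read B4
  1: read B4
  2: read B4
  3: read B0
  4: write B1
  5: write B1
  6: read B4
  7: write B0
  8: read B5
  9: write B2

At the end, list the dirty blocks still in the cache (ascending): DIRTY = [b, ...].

DIRTY = [2]

0: R B4 → L0 miss [-]
1: R B4 → L0 hit [-]
2: R B4 → L0 hit [-]
3: R B0 → L0 miss [-]
4: W B1 → L1 miss [D]
5: W B1 → L1 hit [D]
6: R B4 → L0 miss [-]
7: W B0 → L0 miss [D]
8: R B5 → L1 miss wb→B1 [-]
9: W B2 → L0 miss wb→B0 [D]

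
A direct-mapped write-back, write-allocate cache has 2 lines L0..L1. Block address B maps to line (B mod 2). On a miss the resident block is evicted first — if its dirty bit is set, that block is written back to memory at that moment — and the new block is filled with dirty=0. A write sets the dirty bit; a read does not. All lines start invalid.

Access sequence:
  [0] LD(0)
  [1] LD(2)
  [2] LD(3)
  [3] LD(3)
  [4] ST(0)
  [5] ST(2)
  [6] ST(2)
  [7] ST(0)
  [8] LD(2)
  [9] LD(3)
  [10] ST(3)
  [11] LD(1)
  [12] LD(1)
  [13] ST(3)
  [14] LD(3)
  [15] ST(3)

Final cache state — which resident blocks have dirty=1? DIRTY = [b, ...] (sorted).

0: R B0 → L0 miss [-]
1: R B2 → L0 miss [-]
2: R B3 → L1 miss [-]
3: R B3 → L1 hit [-]
4: W B0 → L0 miss [D]
5: W B2 → L0 miss wb→B0 [D]
6: W B2 → L0 hit [D]
7: W B0 → L0 miss wb→B2 [D]
8: R B2 → L0 miss wb→B0 [-]
9: R B3 → L1 hit [-]
10: W B3 → L1 hit [D]
11: R B1 → L1 miss wb→B3 [-]
12: R B1 → L1 hit [-]
13: W B3 → L1 miss [D]
14: R B3 → L1 hit [D]
15: W B3 → L1 hit [D]

DIRTY = [3]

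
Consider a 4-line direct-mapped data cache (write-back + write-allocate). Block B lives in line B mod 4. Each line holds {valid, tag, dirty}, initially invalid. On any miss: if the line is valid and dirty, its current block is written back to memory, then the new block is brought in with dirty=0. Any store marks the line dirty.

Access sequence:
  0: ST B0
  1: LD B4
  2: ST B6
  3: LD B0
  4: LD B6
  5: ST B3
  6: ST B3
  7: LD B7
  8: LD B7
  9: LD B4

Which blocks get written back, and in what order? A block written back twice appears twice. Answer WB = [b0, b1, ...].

0: W B0 -> L0 miss  d=D]
1: R B4 -> L0 miss wb->B0  d=-]
2: W B6 -> L2 miss  d=D]
3: R B0 -> L0 miss  d=-]
4: R B6 -> L2 hit  d=D]
5: W B3 -> L3 miss  d=D]
6: W B3 -> L3 hit  d=D]
7: R B7 -> L3 miss wb->B3  d=-]
8: R B7 -> L3 hit  d=-]
9: R B4 -> L0 miss  d=-]

WB = [0, 3]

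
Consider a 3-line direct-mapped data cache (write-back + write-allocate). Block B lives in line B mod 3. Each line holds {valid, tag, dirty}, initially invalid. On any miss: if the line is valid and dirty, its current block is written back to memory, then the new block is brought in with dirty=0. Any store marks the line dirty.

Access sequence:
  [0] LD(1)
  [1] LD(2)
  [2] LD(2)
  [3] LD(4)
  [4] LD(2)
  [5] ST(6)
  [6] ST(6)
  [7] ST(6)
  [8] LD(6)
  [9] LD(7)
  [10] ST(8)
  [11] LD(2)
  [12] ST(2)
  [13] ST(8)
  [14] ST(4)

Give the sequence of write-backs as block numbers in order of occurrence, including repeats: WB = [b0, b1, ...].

WB = [8, 2]

0: R B1 → L1 miss [-]
1: R B2 → L2 miss [-]
2: R B2 → L2 hit [-]
3: R B4 → L1 miss [-]
4: R B2 → L2 hit [-]
5: W B6 → L0 miss [D]
6: W B6 → L0 hit [D]
7: W B6 → L0 hit [D]
8: R B6 → L0 hit [D]
9: R B7 → L1 miss [-]
10: W B8 → L2 miss [D]
11: R B2 → L2 miss wb→B8 [-]
12: W B2 → L2 hit [D]
13: W B8 → L2 miss wb→B2 [D]
14: W B4 → L1 miss [D]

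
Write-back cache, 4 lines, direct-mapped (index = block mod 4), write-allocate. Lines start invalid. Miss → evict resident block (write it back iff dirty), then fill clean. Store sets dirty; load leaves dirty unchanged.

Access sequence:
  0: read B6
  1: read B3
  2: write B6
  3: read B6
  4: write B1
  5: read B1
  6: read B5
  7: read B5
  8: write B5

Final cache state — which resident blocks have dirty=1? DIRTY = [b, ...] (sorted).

0: R B6 → L2 miss [-]
1: R B3 → L3 miss [-]
2: W B6 → L2 hit [D]
3: R B6 → L2 hit [D]
4: W B1 → L1 miss [D]
5: R B1 → L1 hit [D]
6: R B5 → L1 miss wb→B1 [-]
7: R B5 → L1 hit [-]
8: W B5 → L1 hit [D]

DIRTY = [5, 6]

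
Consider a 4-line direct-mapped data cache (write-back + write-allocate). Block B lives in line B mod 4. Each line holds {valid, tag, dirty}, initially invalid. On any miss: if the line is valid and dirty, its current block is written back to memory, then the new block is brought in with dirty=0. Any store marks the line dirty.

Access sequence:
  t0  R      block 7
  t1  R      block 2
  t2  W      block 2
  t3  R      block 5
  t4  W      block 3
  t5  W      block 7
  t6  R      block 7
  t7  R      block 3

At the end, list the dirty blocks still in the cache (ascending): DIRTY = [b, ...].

DIRTY = [2]

0: R B7 → L3 miss [-]
1: R B2 → L2 miss [-]
2: W B2 → L2 hit [D]
3: R B5 → L1 miss [-]
4: W B3 → L3 miss [D]
5: W B7 → L3 miss wb→B3 [D]
6: R B7 → L3 hit [D]
7: R B3 → L3 miss wb→B7 [-]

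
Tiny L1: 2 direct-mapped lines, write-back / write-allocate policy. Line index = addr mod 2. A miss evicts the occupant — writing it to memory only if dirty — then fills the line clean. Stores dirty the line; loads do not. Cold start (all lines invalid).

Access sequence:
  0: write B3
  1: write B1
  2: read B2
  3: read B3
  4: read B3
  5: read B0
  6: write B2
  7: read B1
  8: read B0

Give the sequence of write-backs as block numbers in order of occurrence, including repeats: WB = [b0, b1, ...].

WB = [3, 1, 2]

0: W B3 → L1 miss [D]
1: W B1 → L1 miss wb→B3 [D]
2: R B2 → L0 miss [-]
3: R B3 → L1 miss wb→B1 [-]
4: R B3 → L1 hit [-]
5: R B0 → L0 miss [-]
6: W B2 → L0 miss [D]
7: R B1 → L1 miss [-]
8: R B0 → L0 miss wb→B2 [-]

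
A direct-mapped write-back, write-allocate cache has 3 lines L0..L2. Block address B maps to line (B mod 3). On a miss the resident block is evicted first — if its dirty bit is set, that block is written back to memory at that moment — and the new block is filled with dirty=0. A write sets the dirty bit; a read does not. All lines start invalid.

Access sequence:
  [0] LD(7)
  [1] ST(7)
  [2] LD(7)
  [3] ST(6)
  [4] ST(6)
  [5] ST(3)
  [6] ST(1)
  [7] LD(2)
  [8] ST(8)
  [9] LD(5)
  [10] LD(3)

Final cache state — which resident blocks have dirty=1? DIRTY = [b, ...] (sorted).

DIRTY = [1, 3]

  0 | R B7 → L1 miss [-]
  1 | W B7 → L1 hit [D]
  2 | R B7 → L1 hit [D]
  3 | W B6 → L0 miss [D]
  4 | W B6 → L0 hit [D]
  5 | W B3 → L0 miss wb→B6 [D]
  6 | W B1 → L1 miss wb→B7 [D]
  7 | R B2 → L2 miss [-]
  8 | W B8 → L2 miss [D]
  9 | R B5 → L2 miss wb→B8 [-]
  10 | R B3 → L0 hit [D]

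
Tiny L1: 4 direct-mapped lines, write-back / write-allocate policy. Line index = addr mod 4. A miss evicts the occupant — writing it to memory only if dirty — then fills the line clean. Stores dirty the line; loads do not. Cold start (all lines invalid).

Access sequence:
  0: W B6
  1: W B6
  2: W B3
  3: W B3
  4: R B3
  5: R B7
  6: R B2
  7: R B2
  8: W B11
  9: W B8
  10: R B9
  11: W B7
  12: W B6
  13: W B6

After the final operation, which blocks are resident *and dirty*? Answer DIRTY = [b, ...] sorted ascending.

0: W B6 → L2 miss [D]
1: W B6 → L2 hit [D]
2: W B3 → L3 miss [D]
3: W B3 → L3 hit [D]
4: R B3 → L3 hit [D]
5: R B7 → L3 miss wb→B3 [-]
6: R B2 → L2 miss wb→B6 [-]
7: R B2 → L2 hit [-]
8: W B11 → L3 miss [D]
9: W B8 → L0 miss [D]
10: R B9 → L1 miss [-]
11: W B7 → L3 miss wb→B11 [D]
12: W B6 → L2 miss [D]
13: W B6 → L2 hit [D]

DIRTY = [6, 7, 8]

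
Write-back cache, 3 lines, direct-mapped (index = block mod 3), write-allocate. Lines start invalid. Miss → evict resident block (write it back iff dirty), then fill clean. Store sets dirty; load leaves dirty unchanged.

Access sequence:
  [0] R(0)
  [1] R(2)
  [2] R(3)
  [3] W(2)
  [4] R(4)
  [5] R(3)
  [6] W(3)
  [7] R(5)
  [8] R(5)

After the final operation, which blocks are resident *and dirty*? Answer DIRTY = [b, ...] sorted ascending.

  0 | R B0 → L0 miss [-]
  1 | R B2 → L2 miss [-]
  2 | R B3 → L0 miss [-]
  3 | W B2 → L2 hit [D]
  4 | R B4 → L1 miss [-]
  5 | R B3 → L0 hit [-]
  6 | W B3 → L0 hit [D]
  7 | R B5 → L2 miss wb→B2 [-]
  8 | R B5 → L2 hit [-]

DIRTY = [3]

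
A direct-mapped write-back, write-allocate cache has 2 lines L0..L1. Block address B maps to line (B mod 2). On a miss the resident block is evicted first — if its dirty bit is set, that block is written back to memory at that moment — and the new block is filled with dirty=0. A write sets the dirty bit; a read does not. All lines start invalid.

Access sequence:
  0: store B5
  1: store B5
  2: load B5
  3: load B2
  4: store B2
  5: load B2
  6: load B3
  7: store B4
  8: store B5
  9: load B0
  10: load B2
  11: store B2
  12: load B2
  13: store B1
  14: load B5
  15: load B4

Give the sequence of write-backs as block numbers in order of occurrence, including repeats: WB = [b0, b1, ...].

0: W B5 → L1 miss [D]
1: W B5 → L1 hit [D]
2: R B5 → L1 hit [D]
3: R B2 → L0 miss [-]
4: W B2 → L0 hit [D]
5: R B2 → L0 hit [D]
6: R B3 → L1 miss wb→B5 [-]
7: W B4 → L0 miss wb→B2 [D]
8: W B5 → L1 miss [D]
9: R B0 → L0 miss wb→B4 [-]
10: R B2 → L0 miss [-]
11: W B2 → L0 hit [D]
12: R B2 → L0 hit [D]
13: W B1 → L1 miss wb→B5 [D]
14: R B5 → L1 miss wb→B1 [-]
15: R B4 → L0 miss wb→B2 [-]

WB = [5, 2, 4, 5, 1, 2]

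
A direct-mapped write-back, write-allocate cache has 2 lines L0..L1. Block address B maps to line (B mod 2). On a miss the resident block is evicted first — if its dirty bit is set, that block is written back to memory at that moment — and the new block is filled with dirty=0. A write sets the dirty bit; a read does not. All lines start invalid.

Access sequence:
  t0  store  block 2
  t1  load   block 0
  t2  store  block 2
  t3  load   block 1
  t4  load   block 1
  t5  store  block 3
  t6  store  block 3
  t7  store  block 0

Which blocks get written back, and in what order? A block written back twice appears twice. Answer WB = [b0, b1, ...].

WB = [2, 2]

0: W B2 → L0 miss [D]
1: R B0 → L0 miss wb→B2 [-]
2: W B2 → L0 miss [D]
3: R B1 → L1 miss [-]
4: R B1 → L1 hit [-]
5: W B3 → L1 miss [D]
6: W B3 → L1 hit [D]
7: W B0 → L0 miss wb→B2 [D]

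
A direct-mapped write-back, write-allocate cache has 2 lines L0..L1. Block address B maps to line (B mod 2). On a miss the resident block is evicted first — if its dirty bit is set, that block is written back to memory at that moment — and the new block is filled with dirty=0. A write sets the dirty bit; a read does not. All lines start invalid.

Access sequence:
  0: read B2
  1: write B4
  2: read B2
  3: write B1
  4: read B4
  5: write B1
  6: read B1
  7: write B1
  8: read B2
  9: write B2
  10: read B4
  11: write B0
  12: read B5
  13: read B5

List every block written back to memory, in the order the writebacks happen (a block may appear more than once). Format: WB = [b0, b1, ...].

WB = [4, 2, 1]

0: R B2 -> L0 miss  d=-]
1: W B4 -> L0 miss  d=D]
2: R B2 -> L0 miss wb->B4  d=-]
3: W B1 -> L1 miss  d=D]
4: R B4 -> L0 miss  d=-]
5: W B1 -> L1 hit  d=D]
6: R B1 -> L1 hit  d=D]
7: W B1 -> L1 hit  d=D]
8: R B2 -> L0 miss  d=-]
9: W B2 -> L0 hit  d=D]
10: R B4 -> L0 miss wb->B2  d=-]
11: W B0 -> L0 miss  d=D]
12: R B5 -> L1 miss wb->B1  d=-]
13: R B5 -> L1 hit  d=-]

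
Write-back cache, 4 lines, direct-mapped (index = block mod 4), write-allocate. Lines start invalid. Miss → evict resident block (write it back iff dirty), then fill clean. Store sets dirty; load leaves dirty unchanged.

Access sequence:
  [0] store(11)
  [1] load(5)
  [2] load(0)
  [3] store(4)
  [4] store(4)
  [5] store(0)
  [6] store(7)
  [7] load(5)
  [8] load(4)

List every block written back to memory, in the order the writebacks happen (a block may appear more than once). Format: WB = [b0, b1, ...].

WB = [4, 11, 0]

0: W B11 → L3 miss [D]
1: R B5 → L1 miss [-]
2: R B0 → L0 miss [-]
3: W B4 → L0 miss [D]
4: W B4 → L0 hit [D]
5: W B0 → L0 miss wb→B4 [D]
6: W B7 → L3 miss wb→B11 [D]
7: R B5 → L1 hit [-]
8: R B4 → L0 miss wb→B0 [-]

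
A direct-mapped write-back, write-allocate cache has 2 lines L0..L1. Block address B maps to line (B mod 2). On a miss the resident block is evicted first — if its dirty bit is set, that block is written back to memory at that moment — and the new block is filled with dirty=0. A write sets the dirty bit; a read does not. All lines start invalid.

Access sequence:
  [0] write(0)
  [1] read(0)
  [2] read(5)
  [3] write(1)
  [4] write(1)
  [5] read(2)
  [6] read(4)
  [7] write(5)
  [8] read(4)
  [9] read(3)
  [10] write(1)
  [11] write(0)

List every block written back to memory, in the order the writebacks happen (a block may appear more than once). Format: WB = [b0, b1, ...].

WB = [0, 1, 5]

  0 | W B0 → L0 miss [D]
  1 | R B0 → L0 hit [D]
  2 | R B5 → L1 miss [-]
  3 | W B1 → L1 miss [D]
  4 | W B1 → L1 hit [D]
  5 | R B2 → L0 miss wb→B0 [-]
  6 | R B4 → L0 miss [-]
  7 | W B5 → L1 miss wb→B1 [D]
  8 | R B4 → L0 hit [-]
  9 | R B3 → L1 miss wb→B5 [-]
  10 | W B1 → L1 miss [D]
  11 | W B0 → L0 miss [D]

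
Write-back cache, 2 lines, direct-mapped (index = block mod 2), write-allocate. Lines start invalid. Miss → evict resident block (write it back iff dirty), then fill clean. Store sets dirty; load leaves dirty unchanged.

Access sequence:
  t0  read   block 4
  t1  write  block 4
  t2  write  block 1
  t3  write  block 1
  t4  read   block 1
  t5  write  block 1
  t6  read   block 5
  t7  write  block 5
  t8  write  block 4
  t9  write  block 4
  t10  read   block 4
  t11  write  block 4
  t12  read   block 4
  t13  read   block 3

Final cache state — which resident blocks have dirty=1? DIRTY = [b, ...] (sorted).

0: R B4 → L0 miss [-]
1: W B4 → L0 hit [D]
2: W B1 → L1 miss [D]
3: W B1 → L1 hit [D]
4: R B1 → L1 hit [D]
5: W B1 → L1 hit [D]
6: R B5 → L1 miss wb→B1 [-]
7: W B5 → L1 hit [D]
8: W B4 → L0 hit [D]
9: W B4 → L0 hit [D]
10: R B4 → L0 hit [D]
11: W B4 → L0 hit [D]
12: R B4 → L0 hit [D]
13: R B3 → L1 miss wb→B5 [-]

DIRTY = [4]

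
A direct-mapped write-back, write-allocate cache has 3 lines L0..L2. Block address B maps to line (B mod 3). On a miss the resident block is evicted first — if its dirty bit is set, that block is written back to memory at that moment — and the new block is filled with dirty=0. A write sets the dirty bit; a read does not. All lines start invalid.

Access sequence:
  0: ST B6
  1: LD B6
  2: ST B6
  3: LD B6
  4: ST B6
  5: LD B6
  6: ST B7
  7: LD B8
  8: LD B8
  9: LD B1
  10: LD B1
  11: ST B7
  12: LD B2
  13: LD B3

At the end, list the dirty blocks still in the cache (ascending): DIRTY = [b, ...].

0: W B6 → L0 miss [D]
1: R B6 → L0 hit [D]
2: W B6 → L0 hit [D]
3: R B6 → L0 hit [D]
4: W B6 → L0 hit [D]
5: R B6 → L0 hit [D]
6: W B7 → L1 miss [D]
7: R B8 → L2 miss [-]
8: R B8 → L2 hit [-]
9: R B1 → L1 miss wb→B7 [-]
10: R B1 → L1 hit [-]
11: W B7 → L1 miss [D]
12: R B2 → L2 miss [-]
13: R B3 → L0 miss wb→B6 [-]

DIRTY = [7]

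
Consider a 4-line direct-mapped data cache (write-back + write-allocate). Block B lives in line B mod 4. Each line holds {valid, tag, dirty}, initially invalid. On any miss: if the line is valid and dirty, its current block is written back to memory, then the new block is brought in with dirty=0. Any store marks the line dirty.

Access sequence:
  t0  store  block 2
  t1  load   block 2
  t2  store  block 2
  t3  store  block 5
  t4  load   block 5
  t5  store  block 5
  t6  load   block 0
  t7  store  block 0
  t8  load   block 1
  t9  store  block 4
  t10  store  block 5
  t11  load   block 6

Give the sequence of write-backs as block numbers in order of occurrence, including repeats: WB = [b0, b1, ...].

WB = [5, 0, 2]

0: W B2 → L2 miss [D]
1: R B2 → L2 hit [D]
2: W B2 → L2 hit [D]
3: W B5 → L1 miss [D]
4: R B5 → L1 hit [D]
5: W B5 → L1 hit [D]
6: R B0 → L0 miss [-]
7: W B0 → L0 hit [D]
8: R B1 → L1 miss wb→B5 [-]
9: W B4 → L0 miss wb→B0 [D]
10: W B5 → L1 miss [D]
11: R B6 → L2 miss wb→B2 [-]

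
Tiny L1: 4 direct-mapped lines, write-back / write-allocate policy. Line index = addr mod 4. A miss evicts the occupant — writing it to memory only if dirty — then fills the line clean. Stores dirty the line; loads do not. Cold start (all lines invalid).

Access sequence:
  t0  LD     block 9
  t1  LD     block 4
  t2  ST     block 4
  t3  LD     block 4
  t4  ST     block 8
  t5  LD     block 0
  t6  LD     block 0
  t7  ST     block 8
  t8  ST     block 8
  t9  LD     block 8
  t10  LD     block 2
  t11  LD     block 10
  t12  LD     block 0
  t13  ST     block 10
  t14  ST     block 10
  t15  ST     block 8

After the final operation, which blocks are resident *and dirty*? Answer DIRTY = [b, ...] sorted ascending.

DIRTY = [8, 10]

0: R B9 -> L1 miss  d=-]
1: R B4 -> L0 miss  d=-]
2: W B4 -> L0 hit  d=D]
3: R B4 -> L0 hit  d=D]
4: W B8 -> L0 miss wb->B4  d=D]
5: R B0 -> L0 miss wb->B8  d=-]
6: R B0 -> L0 hit  d=-]
7: W B8 -> L0 miss  d=D]
8: W B8 -> L0 hit  d=D]
9: R B8 -> L0 hit  d=D]
10: R B2 -> L2 miss  d=-]
11: R B10 -> L2 miss  d=-]
12: R B0 -> L0 miss wb->B8  d=-]
13: W B10 -> L2 hit  d=D]
14: W B10 -> L2 hit  d=D]
15: W B8 -> L0 miss  d=D]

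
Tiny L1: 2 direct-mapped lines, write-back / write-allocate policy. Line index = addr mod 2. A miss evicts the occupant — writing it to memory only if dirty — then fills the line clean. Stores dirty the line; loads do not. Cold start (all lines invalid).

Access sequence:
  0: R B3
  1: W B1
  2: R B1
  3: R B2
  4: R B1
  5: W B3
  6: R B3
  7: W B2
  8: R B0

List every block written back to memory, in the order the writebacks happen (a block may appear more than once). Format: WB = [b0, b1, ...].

  0 | R B3 → L1 miss [-]
  1 | W B1 → L1 miss [D]
  2 | R B1 → L1 hit [D]
  3 | R B2 → L0 miss [-]
  4 | R B1 → L1 hit [D]
  5 | W B3 → L1 miss wb→B1 [D]
  6 | R B3 → L1 hit [D]
  7 | W B2 → L0 hit [D]
  8 | R B0 → L0 miss wb→B2 [-]

WB = [1, 2]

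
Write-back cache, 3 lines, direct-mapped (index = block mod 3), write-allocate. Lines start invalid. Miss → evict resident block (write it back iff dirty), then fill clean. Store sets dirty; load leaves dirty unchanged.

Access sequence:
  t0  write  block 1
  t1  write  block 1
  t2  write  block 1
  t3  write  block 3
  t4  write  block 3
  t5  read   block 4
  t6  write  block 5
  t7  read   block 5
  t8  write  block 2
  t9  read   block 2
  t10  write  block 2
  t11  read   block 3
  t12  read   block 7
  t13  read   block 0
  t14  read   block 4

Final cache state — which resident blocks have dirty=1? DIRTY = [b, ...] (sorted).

0: W B1 -> L1 miss  d=D]
1: W B1 -> L1 hit  d=D]
2: W B1 -> L1 hit  d=D]
3: W B3 -> L0 miss  d=D]
4: W B3 -> L0 hit  d=D]
5: R B4 -> L1 miss wb->B1  d=-]
6: W B5 -> L2 miss  d=D]
7: R B5 -> L2 hit  d=D]
8: W B2 -> L2 miss wb->B5  d=D]
9: R B2 -> L2 hit  d=D]
10: W B2 -> L2 hit  d=D]
11: R B3 -> L0 hit  d=D]
12: R B7 -> L1 miss  d=-]
13: R B0 -> L0 miss wb->B3  d=-]
14: R B4 -> L1 miss  d=-]

DIRTY = [2]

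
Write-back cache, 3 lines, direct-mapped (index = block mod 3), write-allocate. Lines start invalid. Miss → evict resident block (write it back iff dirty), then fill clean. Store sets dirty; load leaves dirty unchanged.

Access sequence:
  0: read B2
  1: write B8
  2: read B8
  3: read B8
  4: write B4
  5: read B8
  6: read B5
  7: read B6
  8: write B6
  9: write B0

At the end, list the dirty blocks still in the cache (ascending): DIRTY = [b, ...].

DIRTY = [0, 4]

0: R B2 → L2 miss [-]
1: W B8 → L2 miss [D]
2: R B8 → L2 hit [D]
3: R B8 → L2 hit [D]
4: W B4 → L1 miss [D]
5: R B8 → L2 hit [D]
6: R B5 → L2 miss wb→B8 [-]
7: R B6 → L0 miss [-]
8: W B6 → L0 hit [D]
9: W B0 → L0 miss wb→B6 [D]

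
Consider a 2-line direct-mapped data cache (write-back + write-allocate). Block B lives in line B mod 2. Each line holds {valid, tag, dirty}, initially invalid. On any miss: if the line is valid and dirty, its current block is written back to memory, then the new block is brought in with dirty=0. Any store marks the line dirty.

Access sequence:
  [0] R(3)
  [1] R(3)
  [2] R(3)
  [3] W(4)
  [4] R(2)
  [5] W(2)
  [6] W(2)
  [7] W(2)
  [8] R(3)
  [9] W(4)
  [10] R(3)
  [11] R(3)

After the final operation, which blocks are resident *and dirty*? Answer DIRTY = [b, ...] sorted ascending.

DIRTY = [4]

  0 | R B3 → L1 miss [-]
  1 | R B3 → L1 hit [-]
  2 | R B3 → L1 hit [-]
  3 | W B4 → L0 miss [D]
  4 | R B2 → L0 miss wb→B4 [-]
  5 | W B2 → L0 hit [D]
  6 | W B2 → L0 hit [D]
  7 | W B2 → L0 hit [D]
  8 | R B3 → L1 hit [-]
  9 | W B4 → L0 miss wb→B2 [D]
  10 | R B3 → L1 hit [-]
  11 | R B3 → L1 hit [-]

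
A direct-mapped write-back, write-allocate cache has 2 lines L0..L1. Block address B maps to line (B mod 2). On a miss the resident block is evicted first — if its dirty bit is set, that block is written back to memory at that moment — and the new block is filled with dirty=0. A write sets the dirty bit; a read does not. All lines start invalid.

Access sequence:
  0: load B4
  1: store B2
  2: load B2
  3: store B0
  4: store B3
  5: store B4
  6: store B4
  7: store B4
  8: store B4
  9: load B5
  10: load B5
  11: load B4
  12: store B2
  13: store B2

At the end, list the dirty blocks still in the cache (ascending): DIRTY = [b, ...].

DIRTY = [2]

  0 | R B4 → L0 miss [-]
  1 | W B2 → L0 miss [D]
  2 | R B2 → L0 hit [D]
  3 | W B0 → L0 miss wb→B2 [D]
  4 | W B3 → L1 miss [D]
  5 | W B4 → L0 miss wb→B0 [D]
  6 | W B4 → L0 hit [D]
  7 | W B4 → L0 hit [D]
  8 | W B4 → L0 hit [D]
  9 | R B5 → L1 miss wb→B3 [-]
  10 | R B5 → L1 hit [-]
  11 | R B4 → L0 hit [D]
  12 | W B2 → L0 miss wb→B4 [D]
  13 | W B2 → L0 hit [D]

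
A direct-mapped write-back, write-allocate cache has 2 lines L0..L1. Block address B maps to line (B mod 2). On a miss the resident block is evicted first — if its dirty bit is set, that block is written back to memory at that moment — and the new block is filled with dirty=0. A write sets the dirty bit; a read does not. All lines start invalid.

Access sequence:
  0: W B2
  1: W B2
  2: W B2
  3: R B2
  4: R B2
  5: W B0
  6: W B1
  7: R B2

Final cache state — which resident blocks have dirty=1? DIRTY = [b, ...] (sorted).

DIRTY = [1]

0: W B2 -> L0 miss  d=D]
1: W B2 -> L0 hit  d=D]
2: W B2 -> L0 hit  d=D]
3: R B2 -> L0 hit  d=D]
4: R B2 -> L0 hit  d=D]
5: W B0 -> L0 miss wb->B2  d=D]
6: W B1 -> L1 miss  d=D]
7: R B2 -> L0 miss wb->B0  d=-]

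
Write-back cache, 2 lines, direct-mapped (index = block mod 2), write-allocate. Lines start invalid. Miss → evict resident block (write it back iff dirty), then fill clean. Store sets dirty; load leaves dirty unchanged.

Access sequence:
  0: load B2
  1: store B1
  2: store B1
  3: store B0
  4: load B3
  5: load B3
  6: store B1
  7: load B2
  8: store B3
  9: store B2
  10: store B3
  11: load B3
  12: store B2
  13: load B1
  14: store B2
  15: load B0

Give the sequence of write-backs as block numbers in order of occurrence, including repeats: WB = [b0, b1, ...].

  0 | R B2 → L0 miss [-]
  1 | W B1 → L1 miss [D]
  2 | W B1 → L1 hit [D]
  3 | W B0 → L0 miss [D]
  4 | R B3 → L1 miss wb→B1 [-]
  5 | R B3 → L1 hit [-]
  6 | W B1 → L1 miss [D]
  7 | R B2 → L0 miss wb→B0 [-]
  8 | W B3 → L1 miss wb→B1 [D]
  9 | W B2 → L0 hit [D]
  10 | W B3 → L1 hit [D]
  11 | R B3 → L1 hit [D]
  12 | W B2 → L0 hit [D]
  13 | R B1 → L1 miss wb→B3 [-]
  14 | W B2 → L0 hit [D]
  15 | R B0 → L0 miss wb→B2 [-]

WB = [1, 0, 1, 3, 2]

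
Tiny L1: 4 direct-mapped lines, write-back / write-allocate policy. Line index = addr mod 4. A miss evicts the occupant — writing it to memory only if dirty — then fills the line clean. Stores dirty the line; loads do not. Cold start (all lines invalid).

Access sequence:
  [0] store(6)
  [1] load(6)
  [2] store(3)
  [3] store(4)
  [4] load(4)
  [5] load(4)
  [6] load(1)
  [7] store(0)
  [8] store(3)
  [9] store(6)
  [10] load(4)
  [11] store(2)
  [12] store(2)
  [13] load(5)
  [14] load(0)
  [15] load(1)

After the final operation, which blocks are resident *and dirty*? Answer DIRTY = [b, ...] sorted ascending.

  0 | W B6 → L2 miss [D]
  1 | R B6 → L2 hit [D]
  2 | W B3 → L3 miss [D]
  3 | W B4 → L0 miss [D]
  4 | R B4 → L0 hit [D]
  5 | R B4 → L0 hit [D]
  6 | R B1 → L1 miss [-]
  7 | W B0 → L0 miss wb→B4 [D]
  8 | W B3 → L3 hit [D]
  9 | W B6 → L2 hit [D]
  10 | R B4 → L0 miss wb→B0 [-]
  11 | W B2 → L2 miss wb→B6 [D]
  12 | W B2 → L2 hit [D]
  13 | R B5 → L1 miss [-]
  14 | R B0 → L0 miss [-]
  15 | R B1 → L1 miss [-]

DIRTY = [2, 3]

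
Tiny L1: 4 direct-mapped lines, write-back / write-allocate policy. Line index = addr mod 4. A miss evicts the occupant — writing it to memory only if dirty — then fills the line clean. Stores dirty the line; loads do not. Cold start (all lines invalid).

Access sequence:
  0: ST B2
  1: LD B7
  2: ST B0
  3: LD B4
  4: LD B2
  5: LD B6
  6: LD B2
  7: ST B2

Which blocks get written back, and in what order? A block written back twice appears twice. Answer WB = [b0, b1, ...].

WB = [0, 2]

0: W B2 -> L2 miss  d=D]
1: R B7 -> L3 miss  d=-]
2: W B0 -> L0 miss  d=D]
3: R B4 -> L0 miss wb->B0  d=-]
4: R B2 -> L2 hit  d=D]
5: R B6 -> L2 miss wb->B2  d=-]
6: R B2 -> L2 miss  d=-]
7: W B2 -> L2 hit  d=D]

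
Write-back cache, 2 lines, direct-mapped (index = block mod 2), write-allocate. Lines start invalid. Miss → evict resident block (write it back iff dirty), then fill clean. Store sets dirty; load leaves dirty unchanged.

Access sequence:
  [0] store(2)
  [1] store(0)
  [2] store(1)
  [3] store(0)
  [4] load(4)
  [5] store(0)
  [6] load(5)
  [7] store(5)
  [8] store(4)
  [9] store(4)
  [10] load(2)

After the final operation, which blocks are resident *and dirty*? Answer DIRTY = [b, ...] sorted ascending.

  0 | W B2 → L0 miss [D]
  1 | W B0 → L0 miss wb→B2 [D]
  2 | W B1 → L1 miss [D]
  3 | W B0 → L0 hit [D]
  4 | R B4 → L0 miss wb→B0 [-]
  5 | W B0 → L0 miss [D]
  6 | R B5 → L1 miss wb→B1 [-]
  7 | W B5 → L1 hit [D]
  8 | W B4 → L0 miss wb→B0 [D]
  9 | W B4 → L0 hit [D]
  10 | R B2 → L0 miss wb→B4 [-]

DIRTY = [5]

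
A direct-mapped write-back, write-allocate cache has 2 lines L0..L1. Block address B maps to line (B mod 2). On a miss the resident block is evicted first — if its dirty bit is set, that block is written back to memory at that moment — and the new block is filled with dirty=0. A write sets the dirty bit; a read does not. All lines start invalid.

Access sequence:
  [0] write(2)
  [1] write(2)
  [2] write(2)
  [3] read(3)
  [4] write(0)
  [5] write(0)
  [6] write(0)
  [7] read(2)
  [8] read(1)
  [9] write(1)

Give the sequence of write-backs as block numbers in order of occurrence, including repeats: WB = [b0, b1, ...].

WB = [2, 0]

  0 | W B2 → L0 miss [D]
  1 | W B2 → L0 hit [D]
  2 | W B2 → L0 hit [D]
  3 | R B3 → L1 miss [-]
  4 | W B0 → L0 miss wb→B2 [D]
  5 | W B0 → L0 hit [D]
  6 | W B0 → L0 hit [D]
  7 | R B2 → L0 miss wb→B0 [-]
  8 | R B1 → L1 miss [-]
  9 | W B1 → L1 hit [D]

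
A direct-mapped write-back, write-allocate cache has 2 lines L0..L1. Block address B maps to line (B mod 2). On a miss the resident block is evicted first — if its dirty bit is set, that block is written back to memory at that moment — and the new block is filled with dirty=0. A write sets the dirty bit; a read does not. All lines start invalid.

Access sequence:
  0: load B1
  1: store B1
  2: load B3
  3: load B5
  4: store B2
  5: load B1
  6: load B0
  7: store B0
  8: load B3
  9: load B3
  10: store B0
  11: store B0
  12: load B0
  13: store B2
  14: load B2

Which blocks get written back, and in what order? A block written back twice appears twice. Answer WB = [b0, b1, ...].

WB = [1, 2, 0]

0: R B1 -> L1 miss  d=-]
1: W B1 -> L1 hit  d=D]
2: R B3 -> L1 miss wb->B1  d=-]
3: R B5 -> L1 miss  d=-]
4: W B2 -> L0 miss  d=D]
5: R B1 -> L1 miss  d=-]
6: R B0 -> L0 miss wb->B2  d=-]
7: W B0 -> L0 hit  d=D]
8: R B3 -> L1 miss  d=-]
9: R B3 -> L1 hit  d=-]
10: W B0 -> L0 hit  d=D]
11: W B0 -> L0 hit  d=D]
12: R B0 -> L0 hit  d=D]
13: W B2 -> L0 miss wb->B0  d=D]
14: R B2 -> L0 hit  d=D]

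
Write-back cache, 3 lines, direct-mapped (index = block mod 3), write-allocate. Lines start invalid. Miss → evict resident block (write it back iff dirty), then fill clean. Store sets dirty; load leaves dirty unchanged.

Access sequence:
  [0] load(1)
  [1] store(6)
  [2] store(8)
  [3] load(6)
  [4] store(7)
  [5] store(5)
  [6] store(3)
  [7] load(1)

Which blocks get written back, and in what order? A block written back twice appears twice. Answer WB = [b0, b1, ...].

WB = [8, 6, 7]

0: R B1 → L1 miss [-]
1: W B6 → L0 miss [D]
2: W B8 → L2 miss [D]
3: R B6 → L0 hit [D]
4: W B7 → L1 miss [D]
5: W B5 → L2 miss wb→B8 [D]
6: W B3 → L0 miss wb→B6 [D]
7: R B1 → L1 miss wb→B7 [-]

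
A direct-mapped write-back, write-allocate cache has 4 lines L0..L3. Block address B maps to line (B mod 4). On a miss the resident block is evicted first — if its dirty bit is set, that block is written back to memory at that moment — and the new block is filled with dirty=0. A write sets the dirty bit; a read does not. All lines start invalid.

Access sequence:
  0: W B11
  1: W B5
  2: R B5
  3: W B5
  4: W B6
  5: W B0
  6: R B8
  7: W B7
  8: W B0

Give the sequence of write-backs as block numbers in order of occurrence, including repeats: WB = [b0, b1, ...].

0: W B11 -> L3 miss  d=D]
1: W B5 -> L1 miss  d=D]
2: R B5 -> L1 hit  d=D]
3: W B5 -> L1 hit  d=D]
4: W B6 -> L2 miss  d=D]
5: W B0 -> L0 miss  d=D]
6: R B8 -> L0 miss wb->B0  d=-]
7: W B7 -> L3 miss wb->B11  d=D]
8: W B0 -> L0 miss  d=D]

WB = [0, 11]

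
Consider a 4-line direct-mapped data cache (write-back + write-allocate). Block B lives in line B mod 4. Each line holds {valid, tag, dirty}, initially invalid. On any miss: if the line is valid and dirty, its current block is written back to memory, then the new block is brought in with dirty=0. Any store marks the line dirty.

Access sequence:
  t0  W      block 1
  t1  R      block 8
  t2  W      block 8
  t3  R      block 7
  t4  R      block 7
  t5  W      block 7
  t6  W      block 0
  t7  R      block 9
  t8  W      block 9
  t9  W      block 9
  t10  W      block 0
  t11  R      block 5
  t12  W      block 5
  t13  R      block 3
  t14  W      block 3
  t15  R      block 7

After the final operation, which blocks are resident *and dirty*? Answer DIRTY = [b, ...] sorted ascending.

DIRTY = [0, 5]

0: W B1 → L1 miss [D]
1: R B8 → L0 miss [-]
2: W B8 → L0 hit [D]
3: R B7 → L3 miss [-]
4: R B7 → L3 hit [-]
5: W B7 → L3 hit [D]
6: W B0 → L0 miss wb→B8 [D]
7: R B9 → L1 miss wb→B1 [-]
8: W B9 → L1 hit [D]
9: W B9 → L1 hit [D]
10: W B0 → L0 hit [D]
11: R B5 → L1 miss wb→B9 [-]
12: W B5 → L1 hit [D]
13: R B3 → L3 miss wb→B7 [-]
14: W B3 → L3 hit [D]
15: R B7 → L3 miss wb→B3 [-]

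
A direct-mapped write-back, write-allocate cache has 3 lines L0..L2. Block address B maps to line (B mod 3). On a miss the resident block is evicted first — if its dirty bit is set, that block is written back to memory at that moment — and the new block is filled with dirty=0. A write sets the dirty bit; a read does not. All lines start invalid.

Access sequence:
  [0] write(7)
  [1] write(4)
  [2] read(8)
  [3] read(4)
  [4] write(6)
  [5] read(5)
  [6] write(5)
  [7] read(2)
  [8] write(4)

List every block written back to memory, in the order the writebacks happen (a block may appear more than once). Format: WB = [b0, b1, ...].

WB = [7, 5]

0: W B7 → L1 miss [D]
1: W B4 → L1 miss wb→B7 [D]
2: R B8 → L2 miss [-]
3: R B4 → L1 hit [D]
4: W B6 → L0 miss [D]
5: R B5 → L2 miss [-]
6: W B5 → L2 hit [D]
7: R B2 → L2 miss wb→B5 [-]
8: W B4 → L1 hit [D]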